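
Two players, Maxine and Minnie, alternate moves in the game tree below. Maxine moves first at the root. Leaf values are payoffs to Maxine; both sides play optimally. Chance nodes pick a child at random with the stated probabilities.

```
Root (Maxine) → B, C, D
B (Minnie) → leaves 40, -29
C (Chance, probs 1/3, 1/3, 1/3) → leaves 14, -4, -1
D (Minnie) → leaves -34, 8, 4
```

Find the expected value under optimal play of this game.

B (Minnie): min(40, -29) = -29
C (Chance): 1/3·14 + 1/3·-4 + 1/3·-1 = 3
D (Minnie): min(-34, 8, 4) = -34
Root (Maxine): max(-29, 3, -34) = 3

3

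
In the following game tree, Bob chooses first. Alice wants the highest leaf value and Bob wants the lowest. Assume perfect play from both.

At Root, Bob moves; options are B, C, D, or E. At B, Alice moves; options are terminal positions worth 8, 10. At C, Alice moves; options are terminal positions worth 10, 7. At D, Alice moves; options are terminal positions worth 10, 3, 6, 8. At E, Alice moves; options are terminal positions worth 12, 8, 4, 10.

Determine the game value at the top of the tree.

B (Alice): max(8, 10) = 10
C (Alice): max(10, 7) = 10
D (Alice): max(10, 3, 6, 8) = 10
E (Alice): max(12, 8, 4, 10) = 12
Root (Bob): min(10, 10, 10, 12) = 10

10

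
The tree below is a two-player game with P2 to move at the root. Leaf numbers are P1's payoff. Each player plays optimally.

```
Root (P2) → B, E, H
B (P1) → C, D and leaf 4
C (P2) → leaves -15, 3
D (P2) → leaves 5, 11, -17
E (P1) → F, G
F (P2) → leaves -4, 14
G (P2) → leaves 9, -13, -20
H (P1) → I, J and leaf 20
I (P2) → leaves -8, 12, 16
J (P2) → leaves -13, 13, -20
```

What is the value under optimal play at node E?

F: min(-4, 14) = -4
G: min(9, -13, -20) = -20
E: max(-4, -20) = -4

-4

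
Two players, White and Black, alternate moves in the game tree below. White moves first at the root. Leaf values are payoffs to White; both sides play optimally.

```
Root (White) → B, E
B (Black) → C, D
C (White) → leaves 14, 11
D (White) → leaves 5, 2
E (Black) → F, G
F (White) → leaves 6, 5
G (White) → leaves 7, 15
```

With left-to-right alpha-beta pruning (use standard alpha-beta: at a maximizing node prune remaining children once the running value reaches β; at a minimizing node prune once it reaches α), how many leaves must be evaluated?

C [α=-∞,β=+∞]: v=14
D [α=-∞,β=14]: v=5
B [α=-∞,β=+∞]: v=5
F [α=5,β=+∞]: v=6
G [α=5,β=6]: v=7 after child 1 ≥ β → β-cutoff, skip 1
E [α=5,β=+∞]: v=6
Root [α=-∞,β=+∞]: v=6
Leaves evaluated: 7 of 8.

7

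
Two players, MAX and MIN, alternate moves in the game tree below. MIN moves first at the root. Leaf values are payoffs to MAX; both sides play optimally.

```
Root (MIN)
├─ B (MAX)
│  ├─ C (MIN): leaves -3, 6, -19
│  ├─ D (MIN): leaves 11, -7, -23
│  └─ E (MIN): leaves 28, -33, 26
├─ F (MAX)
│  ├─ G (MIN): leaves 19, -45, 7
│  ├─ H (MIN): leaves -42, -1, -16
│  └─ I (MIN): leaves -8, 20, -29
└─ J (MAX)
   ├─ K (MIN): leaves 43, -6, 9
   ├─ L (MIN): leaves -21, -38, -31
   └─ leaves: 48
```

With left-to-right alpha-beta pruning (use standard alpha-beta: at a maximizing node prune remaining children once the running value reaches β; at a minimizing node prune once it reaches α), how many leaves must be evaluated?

C [α=-∞,β=+∞]: v=-19
D [α=-19,β=+∞]: v=-23
E [α=-19,β=+∞]: v=-33 after child 2 ≤ α → α-cutoff, skip 1
B [α=-∞,β=+∞]: v=-19
G [α=-∞,β=-19]: v=-45
H [α=-45,β=-19]: v=-42
I [α=-42,β=-19]: v=-29
F [α=-∞,β=-19]: v=-29
K [α=-∞,β=-29]: v=-6
J [α=-∞,β=-29]: v=-6 after child 1 ≥ β → β-cutoff, skip 2
Root [α=-∞,β=+∞]: v=-29
Leaves evaluated: 20 of 25.

20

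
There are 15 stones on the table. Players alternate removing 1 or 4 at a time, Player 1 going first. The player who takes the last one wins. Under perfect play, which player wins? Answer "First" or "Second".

Second

Compute winning (W) and losing (L) positions by backward induction:
i:   0  1  2  3  4  5  6  7  8  9 10 11 12 13 14 15
     L  W  L  W  W  L  W  L  W  W  L  W  L  W  W  L
Position 15 is L, so the second player wins.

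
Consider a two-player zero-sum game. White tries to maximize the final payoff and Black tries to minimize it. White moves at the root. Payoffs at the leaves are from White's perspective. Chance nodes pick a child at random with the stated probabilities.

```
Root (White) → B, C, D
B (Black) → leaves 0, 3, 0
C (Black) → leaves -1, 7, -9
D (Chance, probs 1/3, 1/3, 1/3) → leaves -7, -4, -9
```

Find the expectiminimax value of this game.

0

B (Black): min(0, 3, 0) = 0
C (Black): min(-1, 7, -9) = -9
D (Chance): 1/3·-7 + 1/3·-4 + 1/3·-9 = -6.67
Root (White): max(0, -9, -6.67) = 0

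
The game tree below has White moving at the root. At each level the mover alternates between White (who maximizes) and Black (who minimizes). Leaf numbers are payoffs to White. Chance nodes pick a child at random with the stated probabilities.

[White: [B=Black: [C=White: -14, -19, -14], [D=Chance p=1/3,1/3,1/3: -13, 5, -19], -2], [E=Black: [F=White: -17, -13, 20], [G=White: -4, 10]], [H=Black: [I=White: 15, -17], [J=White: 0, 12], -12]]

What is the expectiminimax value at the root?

10

C (White): max(-14, -19, -14) = -14
D (Chance): 1/3·-13 + 1/3·5 + 1/3·-19 = -9
B (Black): min(-14, -9, -2) = -14
F (White): max(-17, -13, 20) = 20
G (White): max(-4, 10) = 10
E (Black): min(20, 10) = 10
I (White): max(15, -17) = 15
J (White): max(0, 12) = 12
H (Black): min(15, 12, -12) = -12
Root (White): max(-14, 10, -12) = 10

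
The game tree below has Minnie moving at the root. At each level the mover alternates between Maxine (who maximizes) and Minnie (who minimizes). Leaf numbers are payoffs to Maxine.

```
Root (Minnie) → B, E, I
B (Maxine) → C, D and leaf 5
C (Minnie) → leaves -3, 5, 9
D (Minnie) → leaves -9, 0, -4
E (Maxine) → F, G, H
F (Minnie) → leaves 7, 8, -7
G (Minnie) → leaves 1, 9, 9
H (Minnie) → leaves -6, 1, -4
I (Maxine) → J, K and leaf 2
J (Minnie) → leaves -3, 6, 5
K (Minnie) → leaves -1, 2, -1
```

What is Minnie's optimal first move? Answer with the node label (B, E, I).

C (Minnie): min(-3, 5, 9) = -3
D (Minnie): min(-9, 0, -4) = -9
B (Maxine): max(-3, -9, 5) = 5
F (Minnie): min(7, 8, -7) = -7
G (Minnie): min(1, 9, 9) = 1
H (Minnie): min(-6, 1, -4) = -6
E (Maxine): max(-7, 1, -6) = 1
J (Minnie): min(-3, 6, 5) = -3
K (Minnie): min(-1, 2, -1) = -1
I (Maxine): max(-3, -1, 2) = 2
Root (Minnie): min(5, 1, 2) = 1
Minnie picks the child with the lowest value: E (value 1).

E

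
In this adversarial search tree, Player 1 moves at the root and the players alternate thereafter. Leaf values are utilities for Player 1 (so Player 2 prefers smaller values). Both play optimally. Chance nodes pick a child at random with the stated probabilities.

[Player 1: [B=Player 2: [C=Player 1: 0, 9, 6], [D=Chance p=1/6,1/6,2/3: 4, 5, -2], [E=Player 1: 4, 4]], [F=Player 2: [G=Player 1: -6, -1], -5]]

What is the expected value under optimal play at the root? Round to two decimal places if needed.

0.17

C (Player 1): max(0, 9, 6) = 9
D (Chance): 1/6·4 + 1/6·5 + 2/3·-2 = 0.17
E (Player 1): max(4, 4) = 4
B (Player 2): min(9, 0.17, 4) = 0.17
G (Player 1): max(-6, -1) = -1
F (Player 2): min(-1, -5) = -5
Root (Player 1): max(0.17, -5) = 0.17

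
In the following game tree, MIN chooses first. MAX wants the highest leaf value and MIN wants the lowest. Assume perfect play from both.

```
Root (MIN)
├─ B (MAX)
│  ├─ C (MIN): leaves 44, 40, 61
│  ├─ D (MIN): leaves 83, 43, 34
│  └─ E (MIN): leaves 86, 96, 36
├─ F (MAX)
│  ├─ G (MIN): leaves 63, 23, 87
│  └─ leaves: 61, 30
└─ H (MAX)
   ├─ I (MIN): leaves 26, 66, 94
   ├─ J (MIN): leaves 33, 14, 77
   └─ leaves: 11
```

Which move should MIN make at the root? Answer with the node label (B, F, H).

H

C (MIN): min(44, 40, 61) = 40
D (MIN): min(83, 43, 34) = 34
E (MIN): min(86, 96, 36) = 36
B (MAX): max(40, 34, 36) = 40
G (MIN): min(63, 23, 87) = 23
F (MAX): max(23, 61, 30) = 61
I (MIN): min(26, 66, 94) = 26
J (MIN): min(33, 14, 77) = 14
H (MAX): max(26, 14, 11) = 26
Root (MIN): min(40, 61, 26) = 26
MIN picks the child with the lowest value: H (value 26).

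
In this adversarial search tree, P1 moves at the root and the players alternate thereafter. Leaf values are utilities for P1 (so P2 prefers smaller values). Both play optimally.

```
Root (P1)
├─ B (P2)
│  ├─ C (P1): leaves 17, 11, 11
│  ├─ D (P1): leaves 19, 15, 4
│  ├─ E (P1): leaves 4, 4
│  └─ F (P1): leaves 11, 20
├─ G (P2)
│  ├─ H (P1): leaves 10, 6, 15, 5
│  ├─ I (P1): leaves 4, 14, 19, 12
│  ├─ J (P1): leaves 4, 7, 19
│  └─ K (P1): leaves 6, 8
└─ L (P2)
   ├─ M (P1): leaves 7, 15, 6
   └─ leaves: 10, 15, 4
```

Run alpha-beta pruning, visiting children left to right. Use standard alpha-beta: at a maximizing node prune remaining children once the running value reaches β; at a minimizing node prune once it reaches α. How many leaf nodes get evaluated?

25

C [α=-∞,β=+∞]: v=17
D [α=-∞,β=17]: v=19 after child 1 ≥ β → β-cutoff, skip 2
E [α=-∞,β=17]: v=4
F [α=-∞,β=4]: v=11 after child 1 ≥ β → β-cutoff, skip 1
B [α=-∞,β=+∞]: v=4
H [α=4,β=+∞]: v=15
I [α=4,β=15]: v=19 after child 3 ≥ β → β-cutoff, skip 1
J [α=4,β=15]: v=19
K [α=4,β=15]: v=8
G [α=4,β=+∞]: v=8
M [α=8,β=+∞]: v=15
L [α=8,β=+∞]: v=4
Root [α=-∞,β=+∞]: v=8
Leaves evaluated: 25 of 29.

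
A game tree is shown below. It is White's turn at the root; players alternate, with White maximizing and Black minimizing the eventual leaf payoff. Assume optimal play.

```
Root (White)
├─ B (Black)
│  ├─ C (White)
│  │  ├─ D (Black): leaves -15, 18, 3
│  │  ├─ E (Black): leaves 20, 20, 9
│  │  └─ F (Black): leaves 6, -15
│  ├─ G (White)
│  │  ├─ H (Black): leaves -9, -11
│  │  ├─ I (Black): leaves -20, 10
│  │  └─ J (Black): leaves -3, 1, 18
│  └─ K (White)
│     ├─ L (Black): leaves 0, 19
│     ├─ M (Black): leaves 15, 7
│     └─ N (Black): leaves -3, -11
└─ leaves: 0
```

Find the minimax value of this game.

D (Black): min(-15, 18, 3) = -15
E (Black): min(20, 20, 9) = 9
F (Black): min(6, -15) = -15
C (White): max(-15, 9, -15) = 9
H (Black): min(-9, -11) = -11
I (Black): min(-20, 10) = -20
J (Black): min(-3, 1, 18) = -3
G (White): max(-11, -20, -3) = -3
L (Black): min(0, 19) = 0
M (Black): min(15, 7) = 7
N (Black): min(-3, -11) = -11
K (White): max(0, 7, -11) = 7
B (Black): min(9, -3, 7) = -3
Root (White): max(-3, 0) = 0

0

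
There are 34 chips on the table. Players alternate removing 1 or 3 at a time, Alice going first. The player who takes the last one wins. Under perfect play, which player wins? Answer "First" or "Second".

Mark each pile size as W (mover wins) or L (mover loses):
i:   0  1  2  3  4  5  6  7  8  9 10 11 12 13 14 15 16 17 18 19 20 21 22 23 24 25 26 27 28 29 30 31 32 33 34
     L  W  L  W  L  W  L  W  L  W  L  W  L  W  L  W  L  W  L  W  L  W  L  W  L  W  L  W  L  W  L  W  L  W  L
Position 34 is L, so the second player wins.

Second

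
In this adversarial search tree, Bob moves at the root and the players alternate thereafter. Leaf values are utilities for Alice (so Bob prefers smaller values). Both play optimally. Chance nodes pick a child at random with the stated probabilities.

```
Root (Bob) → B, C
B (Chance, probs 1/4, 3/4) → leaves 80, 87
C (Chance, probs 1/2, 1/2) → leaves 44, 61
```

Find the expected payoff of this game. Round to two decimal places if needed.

B (Chance): 1/4·80 + 3/4·87 = 85.25
C (Chance): 1/2·44 + 1/2·61 = 52.5
Root (Bob): min(85.25, 52.5) = 52.5

52.5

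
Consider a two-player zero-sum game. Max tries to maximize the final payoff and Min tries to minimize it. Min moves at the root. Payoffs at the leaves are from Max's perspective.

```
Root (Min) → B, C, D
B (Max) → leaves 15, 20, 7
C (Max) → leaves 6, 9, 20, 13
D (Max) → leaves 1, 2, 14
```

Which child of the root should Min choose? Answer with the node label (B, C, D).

B (Max): max(15, 20, 7) = 20
C (Max): max(6, 9, 20, 13) = 20
D (Max): max(1, 2, 14) = 14
Root (Min): min(20, 20, 14) = 14
Min picks the child with the lowest value: D (value 14).

D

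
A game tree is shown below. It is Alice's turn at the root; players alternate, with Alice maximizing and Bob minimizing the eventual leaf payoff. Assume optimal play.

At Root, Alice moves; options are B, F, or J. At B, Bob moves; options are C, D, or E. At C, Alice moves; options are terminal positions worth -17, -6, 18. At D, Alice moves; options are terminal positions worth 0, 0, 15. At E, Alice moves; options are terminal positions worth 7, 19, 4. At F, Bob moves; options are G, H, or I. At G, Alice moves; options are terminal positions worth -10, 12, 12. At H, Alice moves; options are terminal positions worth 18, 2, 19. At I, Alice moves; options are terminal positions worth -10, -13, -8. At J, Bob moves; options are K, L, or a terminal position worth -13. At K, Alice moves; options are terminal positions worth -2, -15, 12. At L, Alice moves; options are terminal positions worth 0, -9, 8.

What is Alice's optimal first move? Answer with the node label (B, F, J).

B

C (Alice): max(-17, -6, 18) = 18
D (Alice): max(0, 0, 15) = 15
E (Alice): max(7, 19, 4) = 19
B (Bob): min(18, 15, 19) = 15
G (Alice): max(-10, 12, 12) = 12
H (Alice): max(18, 2, 19) = 19
I (Alice): max(-10, -13, -8) = -8
F (Bob): min(12, 19, -8) = -8
K (Alice): max(-2, -15, 12) = 12
L (Alice): max(0, -9, 8) = 8
J (Bob): min(12, 8, -13) = -13
Root (Alice): max(15, -8, -13) = 15
Alice picks the child with the highest value: B (value 15).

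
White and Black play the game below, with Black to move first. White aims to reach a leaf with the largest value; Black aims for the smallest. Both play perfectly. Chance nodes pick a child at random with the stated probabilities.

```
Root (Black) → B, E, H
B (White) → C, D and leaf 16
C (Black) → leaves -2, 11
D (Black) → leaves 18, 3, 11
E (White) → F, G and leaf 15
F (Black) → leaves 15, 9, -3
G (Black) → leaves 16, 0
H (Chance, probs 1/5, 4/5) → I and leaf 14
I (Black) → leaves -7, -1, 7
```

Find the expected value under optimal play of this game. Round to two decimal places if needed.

9.8

C (Black): min(-2, 11) = -2
D (Black): min(18, 3, 11) = 3
B (White): max(-2, 3, 16) = 16
F (Black): min(15, 9, -3) = -3
G (Black): min(16, 0) = 0
E (White): max(-3, 0, 15) = 15
I (Black): min(-7, -1, 7) = -7
H (Chance): 1/5·-7 + 4/5·14 = 9.8
Root (Black): min(16, 15, 9.8) = 9.8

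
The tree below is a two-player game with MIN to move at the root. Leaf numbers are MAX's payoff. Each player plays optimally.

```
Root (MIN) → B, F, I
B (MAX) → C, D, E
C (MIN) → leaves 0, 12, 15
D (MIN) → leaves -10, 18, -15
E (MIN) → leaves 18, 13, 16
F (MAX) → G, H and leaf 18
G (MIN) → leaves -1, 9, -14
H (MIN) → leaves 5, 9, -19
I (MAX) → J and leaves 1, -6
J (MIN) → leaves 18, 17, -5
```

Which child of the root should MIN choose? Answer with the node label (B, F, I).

C (MIN): min(0, 12, 15) = 0
D (MIN): min(-10, 18, -15) = -15
E (MIN): min(18, 13, 16) = 13
B (MAX): max(0, -15, 13) = 13
G (MIN): min(-1, 9, -14) = -14
H (MIN): min(5, 9, -19) = -19
F (MAX): max(-14, -19, 18) = 18
J (MIN): min(18, 17, -5) = -5
I (MAX): max(-5, 1, -6) = 1
Root (MIN): min(13, 18, 1) = 1
MIN picks the child with the lowest value: I (value 1).

I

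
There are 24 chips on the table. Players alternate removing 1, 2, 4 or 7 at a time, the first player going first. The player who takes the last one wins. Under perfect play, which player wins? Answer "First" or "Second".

Mark each pile size as W (mover wins) or L (mover loses):
i:   0  1  2  3  4  5  6  7  8  9 10 11 12 13 14 15 16 17 18 19 20 21 22 23 24
     L  W  W  L  W  W  L  W  W  L  W  W  L  W  W  L  W  W  L  W  W  L  W  W  L
Position 24 is L, so the second player wins.

Second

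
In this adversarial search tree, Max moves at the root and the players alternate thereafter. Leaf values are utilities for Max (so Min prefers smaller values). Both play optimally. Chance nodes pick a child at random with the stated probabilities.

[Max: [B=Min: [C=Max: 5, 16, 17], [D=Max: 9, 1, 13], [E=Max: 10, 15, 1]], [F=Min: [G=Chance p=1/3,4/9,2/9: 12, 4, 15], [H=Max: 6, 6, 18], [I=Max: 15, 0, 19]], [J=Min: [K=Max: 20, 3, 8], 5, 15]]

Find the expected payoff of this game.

C (Max): max(5, 16, 17) = 17
D (Max): max(9, 1, 13) = 13
E (Max): max(10, 15, 1) = 15
B (Min): min(17, 13, 15) = 13
G (Chance): 1/3·12 + 4/9·4 + 2/9·15 = 9.11
H (Max): max(6, 6, 18) = 18
I (Max): max(15, 0, 19) = 19
F (Min): min(9.11, 18, 19) = 9.11
K (Max): max(20, 3, 8) = 20
J (Min): min(20, 5, 15) = 5
Root (Max): max(13, 9.11, 5) = 13

13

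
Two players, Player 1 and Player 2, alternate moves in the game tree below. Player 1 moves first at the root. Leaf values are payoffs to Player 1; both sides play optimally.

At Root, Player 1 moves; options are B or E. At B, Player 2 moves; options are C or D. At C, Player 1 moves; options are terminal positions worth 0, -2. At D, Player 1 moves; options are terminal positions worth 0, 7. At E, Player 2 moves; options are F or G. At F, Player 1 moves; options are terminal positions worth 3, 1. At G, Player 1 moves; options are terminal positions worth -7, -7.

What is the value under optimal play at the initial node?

C (Player 1): max(0, -2) = 0
D (Player 1): max(0, 7) = 7
B (Player 2): min(0, 7) = 0
F (Player 1): max(3, 1) = 3
G (Player 1): max(-7, -7) = -7
E (Player 2): min(3, -7) = -7
Root (Player 1): max(0, -7) = 0

0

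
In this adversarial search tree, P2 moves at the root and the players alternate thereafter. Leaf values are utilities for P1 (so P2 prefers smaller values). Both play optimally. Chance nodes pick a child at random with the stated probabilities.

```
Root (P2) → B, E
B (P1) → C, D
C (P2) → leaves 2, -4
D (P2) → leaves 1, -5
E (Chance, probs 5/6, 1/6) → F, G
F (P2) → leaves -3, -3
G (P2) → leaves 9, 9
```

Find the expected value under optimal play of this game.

C (P2): min(2, -4) = -4
D (P2): min(1, -5) = -5
B (P1): max(-4, -5) = -4
F (P2): min(-3, -3) = -3
G (P2): min(9, 9) = 9
E (Chance): 5/6·-3 + 1/6·9 = -1
Root (P2): min(-4, -1) = -4

-4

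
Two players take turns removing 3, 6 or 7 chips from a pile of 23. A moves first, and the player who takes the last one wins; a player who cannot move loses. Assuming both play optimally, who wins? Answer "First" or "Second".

First

Compute winning (W) and losing (L) positions by backward induction:
i:   0  1  2  3  4  5  6  7  8  9 10 11 12 13 14 15 16 17 18 19 20 21 22 23
     L  L  L  W  W  W  W  W  W  W  L  L  L  W  W  W  W  W  W  W  L  L  L  W
Position 23 is W, so the first player wins.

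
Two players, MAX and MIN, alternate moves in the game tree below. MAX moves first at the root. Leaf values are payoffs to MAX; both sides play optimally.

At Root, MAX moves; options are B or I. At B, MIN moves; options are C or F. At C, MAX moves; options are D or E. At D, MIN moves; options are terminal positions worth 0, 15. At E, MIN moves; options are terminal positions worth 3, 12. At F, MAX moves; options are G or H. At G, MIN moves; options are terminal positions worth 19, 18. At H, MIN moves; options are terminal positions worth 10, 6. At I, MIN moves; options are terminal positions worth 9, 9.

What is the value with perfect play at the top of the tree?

D (MIN): min(0, 15) = 0
E (MIN): min(3, 12) = 3
C (MAX): max(0, 3) = 3
G (MIN): min(19, 18) = 18
H (MIN): min(10, 6) = 6
F (MAX): max(18, 6) = 18
B (MIN): min(3, 18) = 3
I (MIN): min(9, 9) = 9
Root (MAX): max(3, 9) = 9

9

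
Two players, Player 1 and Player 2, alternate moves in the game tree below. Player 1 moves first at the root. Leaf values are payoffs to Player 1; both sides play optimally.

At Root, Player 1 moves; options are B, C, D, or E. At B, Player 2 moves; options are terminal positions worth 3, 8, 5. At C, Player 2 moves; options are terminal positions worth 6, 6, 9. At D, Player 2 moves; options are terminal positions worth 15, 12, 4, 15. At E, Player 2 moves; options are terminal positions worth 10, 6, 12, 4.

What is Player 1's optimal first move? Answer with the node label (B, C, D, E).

B (Player 2): min(3, 8, 5) = 3
C (Player 2): min(6, 6, 9) = 6
D (Player 2): min(15, 12, 4, 15) = 4
E (Player 2): min(10, 6, 12, 4) = 4
Root (Player 1): max(3, 6, 4, 4) = 6
Player 1 picks the child with the highest value: C (value 6).

C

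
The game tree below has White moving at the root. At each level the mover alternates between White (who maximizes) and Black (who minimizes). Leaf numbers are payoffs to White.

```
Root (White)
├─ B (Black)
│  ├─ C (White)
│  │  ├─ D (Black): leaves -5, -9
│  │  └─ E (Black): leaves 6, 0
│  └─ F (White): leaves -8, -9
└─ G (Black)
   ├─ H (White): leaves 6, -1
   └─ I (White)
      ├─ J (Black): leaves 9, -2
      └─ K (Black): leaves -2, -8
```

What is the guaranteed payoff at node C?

0

D: min(-5, -9) = -9
E: min(6, 0) = 0
C: max(-9, 0) = 0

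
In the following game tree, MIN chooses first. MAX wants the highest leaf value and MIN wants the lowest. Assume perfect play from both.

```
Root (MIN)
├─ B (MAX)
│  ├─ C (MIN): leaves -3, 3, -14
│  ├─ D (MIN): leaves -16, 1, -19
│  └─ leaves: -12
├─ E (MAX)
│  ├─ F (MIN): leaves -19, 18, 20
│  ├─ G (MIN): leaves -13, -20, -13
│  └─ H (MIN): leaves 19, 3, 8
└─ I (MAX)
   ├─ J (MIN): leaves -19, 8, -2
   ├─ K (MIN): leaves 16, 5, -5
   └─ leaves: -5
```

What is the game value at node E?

3

F: min(-19, 18, 20) = -19
G: min(-13, -20, -13) = -20
H: min(19, 3, 8) = 3
E: max(-19, -20, 3) = 3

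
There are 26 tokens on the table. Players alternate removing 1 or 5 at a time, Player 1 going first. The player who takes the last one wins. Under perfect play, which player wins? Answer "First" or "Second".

Compute winning (W) and losing (L) positions by backward induction:
i:   0  1  2  3  4  5  6  7  8  9 10 11 12 13 14 15 16 17 18 19 20 21 22 23 24 25 26
     L  W  L  W  L  W  L  W  L  W  L  W  L  W  L  W  L  W  L  W  L  W  L  W  L  W  L
Position 26 is L, so the second player wins.

Second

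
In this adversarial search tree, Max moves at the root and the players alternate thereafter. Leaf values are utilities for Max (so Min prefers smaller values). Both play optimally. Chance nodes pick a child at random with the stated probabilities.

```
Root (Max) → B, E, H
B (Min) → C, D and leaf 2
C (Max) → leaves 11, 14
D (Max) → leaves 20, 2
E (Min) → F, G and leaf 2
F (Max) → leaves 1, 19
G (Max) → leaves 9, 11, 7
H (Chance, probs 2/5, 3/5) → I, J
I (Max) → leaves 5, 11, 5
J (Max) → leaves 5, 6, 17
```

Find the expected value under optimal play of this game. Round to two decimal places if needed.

14.6

C (Max): max(11, 14) = 14
D (Max): max(20, 2) = 20
B (Min): min(14, 20, 2) = 2
F (Max): max(1, 19) = 19
G (Max): max(9, 11, 7) = 11
E (Min): min(19, 11, 2) = 2
I (Max): max(5, 11, 5) = 11
J (Max): max(5, 6, 17) = 17
H (Chance): 2/5·11 + 3/5·17 = 14.6
Root (Max): max(2, 2, 14.6) = 14.6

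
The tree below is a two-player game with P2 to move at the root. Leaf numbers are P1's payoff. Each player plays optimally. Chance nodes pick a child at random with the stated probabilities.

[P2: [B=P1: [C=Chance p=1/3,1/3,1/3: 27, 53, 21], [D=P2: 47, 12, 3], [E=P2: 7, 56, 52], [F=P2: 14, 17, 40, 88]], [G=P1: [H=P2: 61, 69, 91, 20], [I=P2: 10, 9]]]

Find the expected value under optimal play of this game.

C (Chance): 1/3·27 + 1/3·53 + 1/3·21 = 33.67
D (P2): min(47, 12, 3) = 3
E (P2): min(7, 56, 52) = 7
F (P2): min(14, 17, 40, 88) = 14
B (P1): max(33.67, 3, 7, 14) = 33.67
H (P2): min(61, 69, 91, 20) = 20
I (P2): min(10, 9) = 9
G (P1): max(20, 9) = 20
Root (P2): min(33.67, 20) = 20

20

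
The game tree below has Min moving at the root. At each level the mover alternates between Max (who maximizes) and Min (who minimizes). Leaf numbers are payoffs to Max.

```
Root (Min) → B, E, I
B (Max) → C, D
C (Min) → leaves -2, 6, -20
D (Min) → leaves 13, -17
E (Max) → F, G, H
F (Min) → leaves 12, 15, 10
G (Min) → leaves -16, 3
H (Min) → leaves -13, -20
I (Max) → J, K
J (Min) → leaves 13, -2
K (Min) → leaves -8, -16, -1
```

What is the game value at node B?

C: min(-2, 6, -20) = -20
D: min(13, -17) = -17
B: max(-20, -17) = -17

-17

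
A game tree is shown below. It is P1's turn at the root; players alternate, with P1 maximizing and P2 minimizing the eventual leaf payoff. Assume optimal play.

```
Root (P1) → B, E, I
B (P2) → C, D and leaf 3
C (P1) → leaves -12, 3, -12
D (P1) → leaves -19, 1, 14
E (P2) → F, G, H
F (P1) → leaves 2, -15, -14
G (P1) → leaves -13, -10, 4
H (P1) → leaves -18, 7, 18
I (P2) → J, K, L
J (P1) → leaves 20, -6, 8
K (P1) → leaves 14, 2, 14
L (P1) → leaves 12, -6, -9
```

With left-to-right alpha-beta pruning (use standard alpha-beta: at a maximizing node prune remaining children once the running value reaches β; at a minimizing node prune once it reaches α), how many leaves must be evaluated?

C [α=-∞,β=+∞]: v=3
D [α=-∞,β=3]: v=14
B [α=-∞,β=+∞]: v=3
F [α=3,β=+∞]: v=2
E [α=3,β=+∞]: v=2 after child 1 ≤ α → α-cutoff, skip 2
J [α=3,β=+∞]: v=20
K [α=3,β=20]: v=14
L [α=3,β=14]: v=12
I [α=3,β=+∞]: v=12
Root [α=-∞,β=+∞]: v=12
Leaves evaluated: 19 of 25.

19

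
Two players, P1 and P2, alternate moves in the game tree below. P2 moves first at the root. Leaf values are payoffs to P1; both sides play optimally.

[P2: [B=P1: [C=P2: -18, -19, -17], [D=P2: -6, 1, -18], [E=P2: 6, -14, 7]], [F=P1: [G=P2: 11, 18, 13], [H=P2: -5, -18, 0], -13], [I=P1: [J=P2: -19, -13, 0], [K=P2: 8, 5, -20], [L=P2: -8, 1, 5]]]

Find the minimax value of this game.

-14

C (P2): min(-18, -19, -17) = -19
D (P2): min(-6, 1, -18) = -18
E (P2): min(6, -14, 7) = -14
B (P1): max(-19, -18, -14) = -14
G (P2): min(11, 18, 13) = 11
H (P2): min(-5, -18, 0) = -18
F (P1): max(11, -18, -13) = 11
J (P2): min(-19, -13, 0) = -19
K (P2): min(8, 5, -20) = -20
L (P2): min(-8, 1, 5) = -8
I (P1): max(-19, -20, -8) = -8
Root (P2): min(-14, 11, -8) = -14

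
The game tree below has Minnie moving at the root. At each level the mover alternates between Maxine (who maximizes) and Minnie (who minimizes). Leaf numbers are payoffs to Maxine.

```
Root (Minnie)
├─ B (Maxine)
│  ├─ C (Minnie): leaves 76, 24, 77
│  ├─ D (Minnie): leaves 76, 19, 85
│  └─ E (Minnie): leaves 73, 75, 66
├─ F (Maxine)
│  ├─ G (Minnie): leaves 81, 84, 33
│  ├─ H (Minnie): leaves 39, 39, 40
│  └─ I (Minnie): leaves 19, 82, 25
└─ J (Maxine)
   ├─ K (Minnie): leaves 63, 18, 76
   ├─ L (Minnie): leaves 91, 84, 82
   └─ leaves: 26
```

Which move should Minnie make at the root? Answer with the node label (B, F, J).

C (Minnie): min(76, 24, 77) = 24
D (Minnie): min(76, 19, 85) = 19
E (Minnie): min(73, 75, 66) = 66
B (Maxine): max(24, 19, 66) = 66
G (Minnie): min(81, 84, 33) = 33
H (Minnie): min(39, 39, 40) = 39
I (Minnie): min(19, 82, 25) = 19
F (Maxine): max(33, 39, 19) = 39
K (Minnie): min(63, 18, 76) = 18
L (Minnie): min(91, 84, 82) = 82
J (Maxine): max(18, 82, 26) = 82
Root (Minnie): min(66, 39, 82) = 39
Minnie picks the child with the lowest value: F (value 39).

F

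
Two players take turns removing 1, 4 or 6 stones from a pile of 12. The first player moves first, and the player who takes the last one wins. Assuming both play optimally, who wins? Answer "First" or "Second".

Mark each pile size as W (mover wins) or L (mover loses):
i:   0  1  2  3  4  5  6  7  8  9 10 11 12
     L  W  L  W  W  L  W  L  W  W  L  W  L
Position 12 is L, so the second player wins.

Second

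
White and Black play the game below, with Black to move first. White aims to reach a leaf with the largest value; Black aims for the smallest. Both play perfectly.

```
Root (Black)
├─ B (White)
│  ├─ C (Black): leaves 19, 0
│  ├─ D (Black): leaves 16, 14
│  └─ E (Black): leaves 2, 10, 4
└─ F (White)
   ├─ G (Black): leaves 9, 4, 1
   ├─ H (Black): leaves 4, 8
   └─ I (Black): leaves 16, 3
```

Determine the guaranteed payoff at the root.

4

C (Black): min(19, 0) = 0
D (Black): min(16, 14) = 14
E (Black): min(2, 10, 4) = 2
B (White): max(0, 14, 2) = 14
G (Black): min(9, 4, 1) = 1
H (Black): min(4, 8) = 4
I (Black): min(16, 3) = 3
F (White): max(1, 4, 3) = 4
Root (Black): min(14, 4) = 4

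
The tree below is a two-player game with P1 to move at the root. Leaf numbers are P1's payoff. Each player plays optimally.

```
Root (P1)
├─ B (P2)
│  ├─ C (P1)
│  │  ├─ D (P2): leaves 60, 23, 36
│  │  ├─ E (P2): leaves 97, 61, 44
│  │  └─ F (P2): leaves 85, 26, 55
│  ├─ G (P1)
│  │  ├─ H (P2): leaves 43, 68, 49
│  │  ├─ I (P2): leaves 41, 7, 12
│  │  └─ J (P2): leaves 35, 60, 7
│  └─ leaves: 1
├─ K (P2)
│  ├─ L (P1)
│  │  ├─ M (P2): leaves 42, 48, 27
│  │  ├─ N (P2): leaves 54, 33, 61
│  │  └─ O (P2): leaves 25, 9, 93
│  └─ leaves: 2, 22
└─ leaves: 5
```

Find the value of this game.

5

D (P2): min(60, 23, 36) = 23
E (P2): min(97, 61, 44) = 44
F (P2): min(85, 26, 55) = 26
C (P1): max(23, 44, 26) = 44
H (P2): min(43, 68, 49) = 43
I (P2): min(41, 7, 12) = 7
J (P2): min(35, 60, 7) = 7
G (P1): max(43, 7, 7) = 43
B (P2): min(44, 43, 1) = 1
M (P2): min(42, 48, 27) = 27
N (P2): min(54, 33, 61) = 33
O (P2): min(25, 9, 93) = 9
L (P1): max(27, 33, 9) = 33
K (P2): min(33, 2, 22) = 2
Root (P1): max(1, 2, 5) = 5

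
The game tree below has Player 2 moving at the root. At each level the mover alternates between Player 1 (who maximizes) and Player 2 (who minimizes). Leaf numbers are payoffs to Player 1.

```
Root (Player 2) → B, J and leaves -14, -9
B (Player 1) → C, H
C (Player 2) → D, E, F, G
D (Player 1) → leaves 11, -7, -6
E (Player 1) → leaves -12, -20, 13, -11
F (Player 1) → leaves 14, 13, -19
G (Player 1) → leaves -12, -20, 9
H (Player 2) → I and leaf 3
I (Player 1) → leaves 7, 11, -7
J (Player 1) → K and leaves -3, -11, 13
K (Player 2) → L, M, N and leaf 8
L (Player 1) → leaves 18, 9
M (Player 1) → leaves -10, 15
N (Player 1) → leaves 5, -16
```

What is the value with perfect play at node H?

I: max(7, 11, -7) = 11
H: min(11, 3) = 3

3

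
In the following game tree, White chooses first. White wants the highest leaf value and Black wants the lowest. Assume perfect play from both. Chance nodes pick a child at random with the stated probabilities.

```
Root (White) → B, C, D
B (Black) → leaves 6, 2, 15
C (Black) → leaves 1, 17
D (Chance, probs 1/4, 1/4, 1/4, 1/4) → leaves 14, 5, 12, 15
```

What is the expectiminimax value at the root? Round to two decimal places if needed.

11.5

B (Black): min(6, 2, 15) = 2
C (Black): min(1, 17) = 1
D (Chance): 1/4·14 + 1/4·5 + 1/4·12 + 1/4·15 = 11.5
Root (White): max(2, 1, 11.5) = 11.5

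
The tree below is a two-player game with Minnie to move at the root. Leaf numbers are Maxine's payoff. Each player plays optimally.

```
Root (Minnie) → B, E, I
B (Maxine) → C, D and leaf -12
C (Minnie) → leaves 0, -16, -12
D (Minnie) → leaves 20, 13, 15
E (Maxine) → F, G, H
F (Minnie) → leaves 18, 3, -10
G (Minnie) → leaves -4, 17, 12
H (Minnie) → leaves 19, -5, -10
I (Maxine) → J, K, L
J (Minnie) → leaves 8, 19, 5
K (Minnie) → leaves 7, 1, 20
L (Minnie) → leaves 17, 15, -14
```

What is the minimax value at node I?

5

J: min(8, 19, 5) = 5
K: min(7, 1, 20) = 1
L: min(17, 15, -14) = -14
I: max(5, 1, -14) = 5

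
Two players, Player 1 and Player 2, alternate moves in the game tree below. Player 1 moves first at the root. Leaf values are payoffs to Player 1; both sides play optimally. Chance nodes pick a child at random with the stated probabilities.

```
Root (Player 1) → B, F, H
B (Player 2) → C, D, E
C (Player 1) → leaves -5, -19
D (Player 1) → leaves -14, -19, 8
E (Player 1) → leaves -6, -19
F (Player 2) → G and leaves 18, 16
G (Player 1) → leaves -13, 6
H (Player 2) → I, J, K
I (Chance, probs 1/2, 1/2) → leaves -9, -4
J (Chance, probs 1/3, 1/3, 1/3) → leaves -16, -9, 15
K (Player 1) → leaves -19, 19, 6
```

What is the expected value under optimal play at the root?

6

C (Player 1): max(-5, -19) = -5
D (Player 1): max(-14, -19, 8) = 8
E (Player 1): max(-6, -19) = -6
B (Player 2): min(-5, 8, -6) = -6
G (Player 1): max(-13, 6) = 6
F (Player 2): min(6, 18, 16) = 6
I (Chance): 1/2·-9 + 1/2·-4 = -6.5
J (Chance): 1/3·-16 + 1/3·-9 + 1/3·15 = -3.33
K (Player 1): max(-19, 19, 6) = 19
H (Player 2): min(-6.5, -3.33, 19) = -6.5
Root (Player 1): max(-6, 6, -6.5) = 6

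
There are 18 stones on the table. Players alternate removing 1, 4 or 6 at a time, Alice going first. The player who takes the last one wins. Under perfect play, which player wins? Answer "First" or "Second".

First

Mark each pile size as W (mover wins) or L (mover loses):
i:   0  1  2  3  4  5  6  7  8  9 10 11 12 13 14 15 16 17 18
     L  W  L  W  W  L  W  L  W  W  L  W  L  W  W  L  W  L  W
Position 18 is W, so the first player wins.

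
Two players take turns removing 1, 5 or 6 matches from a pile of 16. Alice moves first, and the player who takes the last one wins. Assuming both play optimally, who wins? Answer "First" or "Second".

First

Compute winning (W) and losing (L) positions by backward induction:
i:   0  1  2  3  4  5  6  7  8  9 10 11 12 13 14 15 16
     L  W  L  W  L  W  W  W  W  W  W  L  W  L  W  L  W
Position 16 is W, so the first player wins.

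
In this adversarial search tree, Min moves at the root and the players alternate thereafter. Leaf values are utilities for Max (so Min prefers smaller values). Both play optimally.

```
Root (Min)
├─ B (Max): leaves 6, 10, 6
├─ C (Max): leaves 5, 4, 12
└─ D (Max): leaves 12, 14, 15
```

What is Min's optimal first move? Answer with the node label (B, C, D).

B (Max): max(6, 10, 6) = 10
C (Max): max(5, 4, 12) = 12
D (Max): max(12, 14, 15) = 15
Root (Min): min(10, 12, 15) = 10
Min picks the child with the lowest value: B (value 10).

B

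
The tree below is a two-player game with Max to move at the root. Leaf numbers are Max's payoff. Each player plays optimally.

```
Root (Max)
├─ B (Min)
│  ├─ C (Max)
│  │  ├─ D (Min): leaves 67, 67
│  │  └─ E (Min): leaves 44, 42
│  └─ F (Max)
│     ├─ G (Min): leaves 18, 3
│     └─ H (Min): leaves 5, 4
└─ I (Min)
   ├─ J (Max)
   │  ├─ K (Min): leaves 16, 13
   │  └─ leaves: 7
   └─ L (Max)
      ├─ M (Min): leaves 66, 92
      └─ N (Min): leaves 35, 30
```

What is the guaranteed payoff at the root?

D (Min): min(67, 67) = 67
E (Min): min(44, 42) = 42
C (Max): max(67, 42) = 67
G (Min): min(18, 3) = 3
H (Min): min(5, 4) = 4
F (Max): max(3, 4) = 4
B (Min): min(67, 4) = 4
K (Min): min(16, 13) = 13
J (Max): max(13, 7) = 13
M (Min): min(66, 92) = 66
N (Min): min(35, 30) = 30
L (Max): max(66, 30) = 66
I (Min): min(13, 66) = 13
Root (Max): max(4, 13) = 13

13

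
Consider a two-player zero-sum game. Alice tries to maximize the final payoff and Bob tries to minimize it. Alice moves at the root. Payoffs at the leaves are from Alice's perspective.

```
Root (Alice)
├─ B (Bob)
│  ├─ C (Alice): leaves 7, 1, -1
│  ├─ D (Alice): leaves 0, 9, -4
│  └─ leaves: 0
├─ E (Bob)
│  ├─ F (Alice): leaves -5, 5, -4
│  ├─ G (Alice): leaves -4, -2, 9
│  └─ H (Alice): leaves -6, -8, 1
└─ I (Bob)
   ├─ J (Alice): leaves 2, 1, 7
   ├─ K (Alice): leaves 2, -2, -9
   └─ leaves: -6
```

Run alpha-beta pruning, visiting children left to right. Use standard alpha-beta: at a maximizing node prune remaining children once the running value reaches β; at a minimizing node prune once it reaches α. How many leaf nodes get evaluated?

22

C [α=-∞,β=+∞]: v=7
D [α=-∞,β=7]: v=9 after child 2 ≥ β → β-cutoff, skip 1
B [α=-∞,β=+∞]: v=0
F [α=0,β=+∞]: v=5
G [α=0,β=5]: v=9
H [α=0,β=5]: v=1
E [α=0,β=+∞]: v=1
J [α=1,β=+∞]: v=7
K [α=1,β=7]: v=2
I [α=1,β=+∞]: v=-6
Root [α=-∞,β=+∞]: v=1
Leaves evaluated: 22 of 23.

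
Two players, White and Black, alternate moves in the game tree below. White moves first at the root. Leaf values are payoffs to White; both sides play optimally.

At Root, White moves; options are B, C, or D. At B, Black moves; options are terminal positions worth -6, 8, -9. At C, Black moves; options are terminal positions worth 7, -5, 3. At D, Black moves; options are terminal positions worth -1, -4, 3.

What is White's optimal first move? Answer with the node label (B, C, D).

B (Black): min(-6, 8, -9) = -9
C (Black): min(7, -5, 3) = -5
D (Black): min(-1, -4, 3) = -4
Root (White): max(-9, -5, -4) = -4
White picks the child with the highest value: D (value -4).

D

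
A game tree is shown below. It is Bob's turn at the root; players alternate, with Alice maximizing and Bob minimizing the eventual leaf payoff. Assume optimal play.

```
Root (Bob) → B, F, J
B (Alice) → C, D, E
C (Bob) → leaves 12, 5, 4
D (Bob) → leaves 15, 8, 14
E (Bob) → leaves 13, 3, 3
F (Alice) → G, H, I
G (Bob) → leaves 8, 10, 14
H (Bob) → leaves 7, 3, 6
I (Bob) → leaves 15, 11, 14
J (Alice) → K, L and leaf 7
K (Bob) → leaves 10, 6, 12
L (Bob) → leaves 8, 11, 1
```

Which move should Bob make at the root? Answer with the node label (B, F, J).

C (Bob): min(12, 5, 4) = 4
D (Bob): min(15, 8, 14) = 8
E (Bob): min(13, 3, 3) = 3
B (Alice): max(4, 8, 3) = 8
G (Bob): min(8, 10, 14) = 8
H (Bob): min(7, 3, 6) = 3
I (Bob): min(15, 11, 14) = 11
F (Alice): max(8, 3, 11) = 11
K (Bob): min(10, 6, 12) = 6
L (Bob): min(8, 11, 1) = 1
J (Alice): max(6, 1, 7) = 7
Root (Bob): min(8, 11, 7) = 7
Bob picks the child with the lowest value: J (value 7).

J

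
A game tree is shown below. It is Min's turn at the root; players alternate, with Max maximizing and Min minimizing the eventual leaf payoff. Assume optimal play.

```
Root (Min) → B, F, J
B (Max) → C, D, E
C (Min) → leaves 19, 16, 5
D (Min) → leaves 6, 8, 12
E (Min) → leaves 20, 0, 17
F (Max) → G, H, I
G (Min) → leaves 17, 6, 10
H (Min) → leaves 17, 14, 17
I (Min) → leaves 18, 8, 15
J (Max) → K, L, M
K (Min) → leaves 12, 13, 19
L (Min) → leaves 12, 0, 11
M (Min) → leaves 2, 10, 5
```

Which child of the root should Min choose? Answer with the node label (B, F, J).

C (Min): min(19, 16, 5) = 5
D (Min): min(6, 8, 12) = 6
E (Min): min(20, 0, 17) = 0
B (Max): max(5, 6, 0) = 6
G (Min): min(17, 6, 10) = 6
H (Min): min(17, 14, 17) = 14
I (Min): min(18, 8, 15) = 8
F (Max): max(6, 14, 8) = 14
K (Min): min(12, 13, 19) = 12
L (Min): min(12, 0, 11) = 0
M (Min): min(2, 10, 5) = 2
J (Max): max(12, 0, 2) = 12
Root (Min): min(6, 14, 12) = 6
Min picks the child with the lowest value: B (value 6).

B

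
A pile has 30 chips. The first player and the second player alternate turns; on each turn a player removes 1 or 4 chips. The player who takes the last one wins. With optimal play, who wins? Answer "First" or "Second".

Second

W/L table (W = player to move can force a win):
i:   0  1  2  3  4  5  6  7  8  9 10 11 12 13 14 15 16 17 18 19 20 21 22 23 24 25 26 27 28 29 30
     L  W  L  W  W  L  W  L  W  W  L  W  L  W  W  L  W  L  W  W  L  W  L  W  W  L  W  L  W  W  L
Position 30 is L, so the second player wins.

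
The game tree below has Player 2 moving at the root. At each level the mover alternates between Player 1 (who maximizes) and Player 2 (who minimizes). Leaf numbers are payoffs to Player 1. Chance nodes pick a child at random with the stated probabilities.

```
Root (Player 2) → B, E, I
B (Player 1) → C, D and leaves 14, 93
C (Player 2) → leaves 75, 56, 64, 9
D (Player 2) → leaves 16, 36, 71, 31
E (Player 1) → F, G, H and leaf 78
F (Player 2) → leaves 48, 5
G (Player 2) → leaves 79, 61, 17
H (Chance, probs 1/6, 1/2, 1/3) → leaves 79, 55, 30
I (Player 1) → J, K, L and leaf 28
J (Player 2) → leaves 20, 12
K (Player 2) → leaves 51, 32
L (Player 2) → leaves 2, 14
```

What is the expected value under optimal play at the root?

32

C (Player 2): min(75, 56, 64, 9) = 9
D (Player 2): min(16, 36, 71, 31) = 16
B (Player 1): max(9, 16, 14, 93) = 93
F (Player 2): min(48, 5) = 5
G (Player 2): min(79, 61, 17) = 17
H (Chance): 1/6·79 + 1/2·55 + 1/3·30 = 50.67
E (Player 1): max(5, 17, 50.67, 78) = 78
J (Player 2): min(20, 12) = 12
K (Player 2): min(51, 32) = 32
L (Player 2): min(2, 14) = 2
I (Player 1): max(12, 32, 2, 28) = 32
Root (Player 2): min(93, 78, 32) = 32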